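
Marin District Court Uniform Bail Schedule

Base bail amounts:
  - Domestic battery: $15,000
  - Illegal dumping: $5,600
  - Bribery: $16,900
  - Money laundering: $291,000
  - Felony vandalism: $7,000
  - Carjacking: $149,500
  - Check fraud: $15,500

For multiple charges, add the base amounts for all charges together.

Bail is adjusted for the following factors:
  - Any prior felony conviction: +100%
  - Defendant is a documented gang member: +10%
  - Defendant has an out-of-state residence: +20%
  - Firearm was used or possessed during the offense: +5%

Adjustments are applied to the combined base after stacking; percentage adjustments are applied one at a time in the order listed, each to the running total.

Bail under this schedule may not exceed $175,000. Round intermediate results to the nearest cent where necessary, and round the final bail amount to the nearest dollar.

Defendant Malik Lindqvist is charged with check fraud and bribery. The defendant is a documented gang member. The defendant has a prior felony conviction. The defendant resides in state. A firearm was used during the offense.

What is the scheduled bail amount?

$74,844

Base amounts from the schedule: check fraud $15,500; bribery $16,900.
Stacking rule: sum of all bases. $15,500 + $16,900 = $32,400.
Any prior felony conviction (+100%): $32,400 × 2 = $64,800.
Defendant is a documented gang member (+10%): $64,800 × 1.1 = $71,280.
Firearm was used or possessed during the offense (+5%): $71,280 × 1.05 = $74,844.
$74,844 is within the $175,000 maximum.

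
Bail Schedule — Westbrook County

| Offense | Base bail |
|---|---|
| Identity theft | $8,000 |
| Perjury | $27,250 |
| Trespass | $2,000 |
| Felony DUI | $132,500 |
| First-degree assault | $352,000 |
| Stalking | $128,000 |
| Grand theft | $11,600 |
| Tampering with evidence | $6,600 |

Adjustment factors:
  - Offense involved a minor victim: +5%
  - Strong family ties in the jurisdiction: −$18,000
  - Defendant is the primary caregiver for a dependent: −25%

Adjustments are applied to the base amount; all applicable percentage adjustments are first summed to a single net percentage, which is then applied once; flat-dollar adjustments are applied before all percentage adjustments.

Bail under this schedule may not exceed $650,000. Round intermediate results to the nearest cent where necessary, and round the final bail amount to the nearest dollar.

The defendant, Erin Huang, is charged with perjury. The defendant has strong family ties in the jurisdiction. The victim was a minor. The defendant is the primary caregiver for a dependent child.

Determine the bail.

$7,400

Base amounts from the schedule: perjury $27,250.
Single charge. Combined base = $27,250.
Strong family ties in the jurisdiction (−$18,000 flat): $27,250 − $18,000 = $9,250.
Net percentage adjustment: +5% −25% = −20%. $9,250 × 0.8 = $7,400.
$7,400 is within the $650,000 maximum.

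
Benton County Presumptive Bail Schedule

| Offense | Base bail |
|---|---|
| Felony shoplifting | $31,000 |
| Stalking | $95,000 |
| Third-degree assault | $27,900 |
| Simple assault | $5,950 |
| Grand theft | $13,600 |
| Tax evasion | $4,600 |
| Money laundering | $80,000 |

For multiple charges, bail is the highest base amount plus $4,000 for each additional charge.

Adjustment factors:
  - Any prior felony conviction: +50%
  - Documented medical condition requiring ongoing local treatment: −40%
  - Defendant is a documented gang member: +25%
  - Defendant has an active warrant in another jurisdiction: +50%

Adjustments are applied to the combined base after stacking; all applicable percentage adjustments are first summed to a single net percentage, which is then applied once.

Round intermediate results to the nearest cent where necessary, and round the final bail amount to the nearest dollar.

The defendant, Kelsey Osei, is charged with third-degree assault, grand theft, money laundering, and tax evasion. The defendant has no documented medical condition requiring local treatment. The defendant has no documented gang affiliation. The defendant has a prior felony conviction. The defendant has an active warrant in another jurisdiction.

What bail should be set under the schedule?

Base amounts from the schedule: third-degree assault $27,900; grand theft $13,600; money laundering $80,000; tax evasion $4,600.
Stacking rule: highest base plus $4,000 per additional charge. Highest is money laundering at $80,000; 3 additional charges → +$12,000. Combined base = $92,000.
Net percentage adjustment: +50% +50% = +100%. $92,000 × 2 = $184,000.

$184,000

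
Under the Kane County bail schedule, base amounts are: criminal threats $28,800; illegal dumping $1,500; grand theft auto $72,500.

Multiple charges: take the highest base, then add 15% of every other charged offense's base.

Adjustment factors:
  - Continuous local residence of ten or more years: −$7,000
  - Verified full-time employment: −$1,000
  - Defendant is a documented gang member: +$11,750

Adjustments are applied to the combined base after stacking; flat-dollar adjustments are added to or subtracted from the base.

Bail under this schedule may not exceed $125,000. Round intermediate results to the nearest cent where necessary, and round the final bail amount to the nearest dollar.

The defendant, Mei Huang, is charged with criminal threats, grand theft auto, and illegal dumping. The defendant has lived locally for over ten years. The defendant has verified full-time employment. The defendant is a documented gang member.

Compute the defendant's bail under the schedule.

$80,795

Base amounts from the schedule: criminal threats $28,800; grand theft auto $72,500; illegal dumping $1,500.
Stacking rule: highest base plus 15% of each additional charge. Highest is grand theft auto at $72,500. Additional: $28,800 × 15% = $4,320; $1,500 × 15% = $225. Combined base = $72,500 + $4,545 = $77,045.
Continuous local residence of ten or more years (−$7,000 flat): $77,045 − $7,000 = $70,045.
Verified full-time employment (−$1,000 flat): $70,045 − $1,000 = $69,045.
Defendant is a documented gang member (+$11,750 flat): $69,045 + $11,750 = $80,795.
$80,795 is within the $125,000 maximum.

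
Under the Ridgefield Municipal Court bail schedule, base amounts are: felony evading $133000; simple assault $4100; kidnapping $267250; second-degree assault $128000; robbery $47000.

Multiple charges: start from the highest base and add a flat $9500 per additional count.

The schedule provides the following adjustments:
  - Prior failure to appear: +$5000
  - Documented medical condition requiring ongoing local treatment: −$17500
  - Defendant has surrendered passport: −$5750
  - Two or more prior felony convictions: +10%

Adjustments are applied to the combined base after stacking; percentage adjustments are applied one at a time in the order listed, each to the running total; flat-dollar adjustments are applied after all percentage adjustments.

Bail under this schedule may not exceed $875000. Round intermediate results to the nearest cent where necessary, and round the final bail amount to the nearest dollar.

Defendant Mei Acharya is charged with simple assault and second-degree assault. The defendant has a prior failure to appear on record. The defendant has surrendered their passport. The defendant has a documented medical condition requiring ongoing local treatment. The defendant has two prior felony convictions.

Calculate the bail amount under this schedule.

Base amounts from the schedule: simple assault $4100; second-degree assault $128000.
Stacking rule: highest base plus $9500 per additional charge. Highest is second-degree assault at $128000; 1 additional charge → +$9500. Combined base = $137500.
Two or more prior felony convictions (+10%): $137500 × 1.1 = $151250.
Prior failure to appear (+$5000 flat): $151250 + $5000 = $156250.
Documented medical condition requiring ongoing local treatment (−$17500 flat): $156250 − $17500 = $138750.
Defendant has surrendered passport (−$5750 flat): $138750 − $5750 = $133000.
$133000 is within the $875000 maximum.

$133000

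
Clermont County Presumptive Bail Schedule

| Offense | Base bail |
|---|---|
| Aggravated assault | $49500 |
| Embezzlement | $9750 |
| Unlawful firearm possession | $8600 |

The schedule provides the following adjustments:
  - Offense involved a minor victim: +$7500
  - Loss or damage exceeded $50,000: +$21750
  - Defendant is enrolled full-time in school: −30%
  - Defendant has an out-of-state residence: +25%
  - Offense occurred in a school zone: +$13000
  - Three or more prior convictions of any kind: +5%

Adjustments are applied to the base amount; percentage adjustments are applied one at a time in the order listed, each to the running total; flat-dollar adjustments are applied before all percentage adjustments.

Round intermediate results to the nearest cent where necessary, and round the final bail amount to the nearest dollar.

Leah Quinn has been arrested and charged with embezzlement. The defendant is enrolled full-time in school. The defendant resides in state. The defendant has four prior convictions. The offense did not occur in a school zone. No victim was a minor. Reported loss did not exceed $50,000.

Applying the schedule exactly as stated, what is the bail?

Base amounts from the schedule: embezzlement $9750.
Single charge. Combined base = $9750.
Defendant is enrolled full-time in school (−30%): $9750 × 0.7 = $6825.
Three or more prior convictions of any kind (+5%): $6825 × 1.05 = $7166.25.
Rounded to the nearest dollar: $7166.

$7166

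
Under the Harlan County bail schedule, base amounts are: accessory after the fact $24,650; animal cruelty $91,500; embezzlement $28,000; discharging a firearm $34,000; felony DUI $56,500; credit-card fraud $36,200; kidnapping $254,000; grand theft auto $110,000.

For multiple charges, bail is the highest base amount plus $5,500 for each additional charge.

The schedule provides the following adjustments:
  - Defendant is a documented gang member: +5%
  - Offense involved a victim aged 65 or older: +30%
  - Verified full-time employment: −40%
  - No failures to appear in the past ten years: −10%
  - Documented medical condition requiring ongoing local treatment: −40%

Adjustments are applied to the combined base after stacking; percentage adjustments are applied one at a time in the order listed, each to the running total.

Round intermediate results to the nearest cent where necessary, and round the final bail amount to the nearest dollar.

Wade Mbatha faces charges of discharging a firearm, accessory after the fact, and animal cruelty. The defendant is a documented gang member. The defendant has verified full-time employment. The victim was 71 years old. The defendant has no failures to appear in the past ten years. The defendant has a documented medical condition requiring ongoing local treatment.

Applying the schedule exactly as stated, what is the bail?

$45,332

Base amounts from the schedule: discharging a firearm $34,000; accessory after the fact $24,650; animal cruelty $91,500.
Stacking rule: highest base plus $5,500 per additional charge. Highest is animal cruelty at $91,500; 2 additional charges → +$11,000. Combined base = $102,500.
Defendant is a documented gang member (+5%): $102,500 × 1.05 = $107,625.
Offense involved a victim aged 65 or older (+30%): $107,625 × 1.3 = $139,912.50.
Verified full-time employment (−40%): $139,912.50 × 0.6 = $83,947.50.
No failures to appear in the past ten years (−10%): $83,947.50 × 0.9 = $75,552.75.
Documented medical condition requiring ongoing local treatment (−40%): $75,552.75 × 0.6 = $45,331.65.
Rounded to the nearest dollar: $45,332.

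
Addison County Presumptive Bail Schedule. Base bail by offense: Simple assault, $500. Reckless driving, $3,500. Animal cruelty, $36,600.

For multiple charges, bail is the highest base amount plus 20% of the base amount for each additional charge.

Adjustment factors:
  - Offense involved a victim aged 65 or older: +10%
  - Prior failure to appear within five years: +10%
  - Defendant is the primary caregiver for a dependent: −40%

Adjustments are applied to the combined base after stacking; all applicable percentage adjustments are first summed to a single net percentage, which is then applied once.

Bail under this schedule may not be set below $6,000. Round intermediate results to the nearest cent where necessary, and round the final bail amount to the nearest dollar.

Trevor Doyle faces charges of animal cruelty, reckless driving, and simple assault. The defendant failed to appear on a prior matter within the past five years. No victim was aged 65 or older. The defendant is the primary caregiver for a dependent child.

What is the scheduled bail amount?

$26,180

Base amounts from the schedule: animal cruelty $36,600; reckless driving $3,500; simple assault $500.
Stacking rule: highest base plus 20% of each additional charge. Highest is animal cruelty at $36,600. Additional: $3,500 × 20% = $700; $500 × 20% = $100. Combined base = $36,600 + $800 = $37,400.
Net percentage adjustment: +10% −40% = −30%. $37,400 × 0.7 = $26,180.
$26,180 is at or above the $6,000 minimum.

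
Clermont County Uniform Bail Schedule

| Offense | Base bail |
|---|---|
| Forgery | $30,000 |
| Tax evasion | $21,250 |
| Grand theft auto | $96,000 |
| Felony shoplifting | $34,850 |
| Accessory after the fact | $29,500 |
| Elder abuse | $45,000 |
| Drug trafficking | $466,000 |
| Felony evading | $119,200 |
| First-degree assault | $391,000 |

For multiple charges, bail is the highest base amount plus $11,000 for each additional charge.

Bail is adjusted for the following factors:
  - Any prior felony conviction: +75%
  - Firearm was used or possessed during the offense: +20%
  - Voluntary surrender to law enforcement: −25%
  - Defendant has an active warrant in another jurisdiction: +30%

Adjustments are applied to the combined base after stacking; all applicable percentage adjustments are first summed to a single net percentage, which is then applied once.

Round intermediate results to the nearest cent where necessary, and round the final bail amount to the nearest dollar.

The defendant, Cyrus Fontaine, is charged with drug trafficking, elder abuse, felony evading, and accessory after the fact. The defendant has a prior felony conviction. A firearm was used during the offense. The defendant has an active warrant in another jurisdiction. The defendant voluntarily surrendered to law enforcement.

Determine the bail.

$998,000

Base amounts from the schedule: drug trafficking $466,000; elder abuse $45,000; felony evading $119,200; accessory after the fact $29,500.
Stacking rule: highest base plus $11,000 per additional charge. Highest is drug trafficking at $466,000; 3 additional charges → +$33,000. Combined base = $499,000.
Net percentage adjustment: +75% +20% −25% +30% = +100%. $499,000 × 2 = $998,000.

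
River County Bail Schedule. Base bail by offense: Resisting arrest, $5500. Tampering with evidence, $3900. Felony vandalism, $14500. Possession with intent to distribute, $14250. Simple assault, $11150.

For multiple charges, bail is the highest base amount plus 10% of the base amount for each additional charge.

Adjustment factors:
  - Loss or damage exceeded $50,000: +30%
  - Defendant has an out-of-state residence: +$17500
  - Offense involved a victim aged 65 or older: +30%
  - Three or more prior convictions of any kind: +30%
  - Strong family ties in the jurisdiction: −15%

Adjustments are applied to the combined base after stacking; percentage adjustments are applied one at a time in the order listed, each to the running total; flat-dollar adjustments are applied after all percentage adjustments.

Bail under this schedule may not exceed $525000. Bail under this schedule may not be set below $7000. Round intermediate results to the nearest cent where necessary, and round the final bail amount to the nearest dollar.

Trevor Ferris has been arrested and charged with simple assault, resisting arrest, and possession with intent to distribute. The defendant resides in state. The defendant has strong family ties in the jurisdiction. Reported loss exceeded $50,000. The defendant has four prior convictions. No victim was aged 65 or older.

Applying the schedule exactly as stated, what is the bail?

$22862

Base amounts from the schedule: simple assault $11150; resisting arrest $5500; possession with intent to distribute $14250.
Stacking rule: highest base plus 10% of each additional charge. Highest is possession with intent to distribute at $14250. Additional: $11150 × 10% = $1115; $5500 × 10% = $550. Combined base = $14250 + $1665 = $15915.
Loss or damage exceeded $50,000 (+30%): $15915 × 1.3 = $20689.50.
Three or more prior convictions of any kind (+30%): $20689.50 × 1.3 = $26896.35.
Strong family ties in the jurisdiction (−15%): $26896.35 × 0.85 = $22861.90.
$22861.90 is within the $525000 maximum.
$22861.90 is at or above the $7000 minimum.
Rounded to the nearest dollar: $22862.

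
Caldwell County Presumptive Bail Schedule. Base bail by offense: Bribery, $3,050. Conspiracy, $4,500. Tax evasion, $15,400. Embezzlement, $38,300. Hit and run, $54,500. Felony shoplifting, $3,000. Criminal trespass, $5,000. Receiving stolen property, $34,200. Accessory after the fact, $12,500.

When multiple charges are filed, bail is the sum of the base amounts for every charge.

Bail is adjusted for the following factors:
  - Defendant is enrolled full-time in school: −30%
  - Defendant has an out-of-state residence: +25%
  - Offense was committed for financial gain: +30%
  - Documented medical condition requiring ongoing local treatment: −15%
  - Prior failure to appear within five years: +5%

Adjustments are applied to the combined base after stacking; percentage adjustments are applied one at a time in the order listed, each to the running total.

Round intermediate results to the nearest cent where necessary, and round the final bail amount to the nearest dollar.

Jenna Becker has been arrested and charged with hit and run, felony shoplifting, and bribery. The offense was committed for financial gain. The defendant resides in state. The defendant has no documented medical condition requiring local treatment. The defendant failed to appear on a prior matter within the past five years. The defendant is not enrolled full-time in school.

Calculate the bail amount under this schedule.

Base amounts from the schedule: hit and run $54,500; felony shoplifting $3,000; bribery $3,050.
Stacking rule: sum of all bases. $54,500 + $3,000 + $3,050 = $60,550.
Offense was committed for financial gain (+30%): $60,550 × 1.3 = $78,715.
Prior failure to appear within five years (+5%): $78,715 × 1.05 = $82,650.75.
Rounded to the nearest dollar: $82,651.

$82,651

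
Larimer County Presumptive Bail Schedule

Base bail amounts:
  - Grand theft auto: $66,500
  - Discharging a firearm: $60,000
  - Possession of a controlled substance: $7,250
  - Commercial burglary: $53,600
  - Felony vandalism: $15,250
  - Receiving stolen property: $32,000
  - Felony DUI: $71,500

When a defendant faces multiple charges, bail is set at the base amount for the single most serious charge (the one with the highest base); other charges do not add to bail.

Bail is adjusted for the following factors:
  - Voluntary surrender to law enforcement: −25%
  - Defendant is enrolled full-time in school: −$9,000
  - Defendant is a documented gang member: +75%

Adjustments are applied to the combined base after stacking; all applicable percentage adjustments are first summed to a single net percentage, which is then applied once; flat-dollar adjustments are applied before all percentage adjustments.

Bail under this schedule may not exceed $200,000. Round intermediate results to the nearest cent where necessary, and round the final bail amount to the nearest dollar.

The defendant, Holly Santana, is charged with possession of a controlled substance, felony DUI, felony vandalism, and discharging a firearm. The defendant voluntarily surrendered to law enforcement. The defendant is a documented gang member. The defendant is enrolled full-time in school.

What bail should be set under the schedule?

Base amounts from the schedule: possession of a controlled substance $7,250; felony DUI $71,500; felony vandalism $15,250; discharging a firearm $60,000.
Stacking rule: use the highest base only. Highest is felony DUI at $71,500. Combined base = $71,500.
Defendant is enrolled full-time in school (−$9,000 flat): $71,500 − $9,000 = $62,500.
Net percentage adjustment: −25% +75% = +50%. $62,500 × 1.5 = $93,750.
$93,750 is within the $200,000 maximum.

$93,750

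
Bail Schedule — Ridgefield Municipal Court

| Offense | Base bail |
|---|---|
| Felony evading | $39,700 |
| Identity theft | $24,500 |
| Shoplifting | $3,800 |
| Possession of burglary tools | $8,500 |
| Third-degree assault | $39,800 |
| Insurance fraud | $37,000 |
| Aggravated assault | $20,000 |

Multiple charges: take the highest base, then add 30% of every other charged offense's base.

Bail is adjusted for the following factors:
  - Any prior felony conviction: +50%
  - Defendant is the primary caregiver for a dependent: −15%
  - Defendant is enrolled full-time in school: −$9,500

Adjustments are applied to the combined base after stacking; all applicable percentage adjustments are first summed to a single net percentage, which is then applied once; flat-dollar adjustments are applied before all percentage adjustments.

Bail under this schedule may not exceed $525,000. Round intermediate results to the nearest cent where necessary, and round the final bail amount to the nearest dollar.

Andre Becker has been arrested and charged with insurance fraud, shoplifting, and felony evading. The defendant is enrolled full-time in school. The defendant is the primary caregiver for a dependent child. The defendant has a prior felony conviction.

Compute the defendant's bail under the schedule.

Base amounts from the schedule: insurance fraud $37,000; shoplifting $3,800; felony evading $39,700.
Stacking rule: highest base plus 30% of each additional charge. Highest is felony evading at $39,700. Additional: $37,000 × 30% = $11,100; $3,800 × 30% = $1,140. Combined base = $39,700 + $12,240 = $51,940.
Defendant is enrolled full-time in school (−$9,500 flat): $51,940 − $9,500 = $42,440.
Net percentage adjustment: +50% −15% = +35%. $42,440 × 1.35 = $57,294.
$57,294 is within the $525,000 maximum.

$57,294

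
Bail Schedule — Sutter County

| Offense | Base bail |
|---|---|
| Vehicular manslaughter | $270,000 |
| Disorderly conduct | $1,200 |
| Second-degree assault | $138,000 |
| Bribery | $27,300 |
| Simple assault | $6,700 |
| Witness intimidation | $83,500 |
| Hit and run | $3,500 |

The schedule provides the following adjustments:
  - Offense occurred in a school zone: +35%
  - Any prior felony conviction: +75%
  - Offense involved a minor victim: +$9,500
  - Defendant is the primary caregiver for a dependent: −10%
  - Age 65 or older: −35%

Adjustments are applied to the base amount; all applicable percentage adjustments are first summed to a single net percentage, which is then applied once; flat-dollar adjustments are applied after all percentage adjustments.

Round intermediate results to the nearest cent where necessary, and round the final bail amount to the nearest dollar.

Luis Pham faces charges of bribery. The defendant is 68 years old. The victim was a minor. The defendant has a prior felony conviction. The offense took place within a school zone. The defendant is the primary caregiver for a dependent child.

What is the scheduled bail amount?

Base amounts from the schedule: bribery $27,300.
Single charge. Combined base = $27,300.
Net percentage adjustment: +35% +75% −10% −35% = +65%. $27,300 × 1.65 = $45,045.
Offense involved a minor victim (+$9,500 flat): $45,045 + $9,500 = $54,545.

$54,545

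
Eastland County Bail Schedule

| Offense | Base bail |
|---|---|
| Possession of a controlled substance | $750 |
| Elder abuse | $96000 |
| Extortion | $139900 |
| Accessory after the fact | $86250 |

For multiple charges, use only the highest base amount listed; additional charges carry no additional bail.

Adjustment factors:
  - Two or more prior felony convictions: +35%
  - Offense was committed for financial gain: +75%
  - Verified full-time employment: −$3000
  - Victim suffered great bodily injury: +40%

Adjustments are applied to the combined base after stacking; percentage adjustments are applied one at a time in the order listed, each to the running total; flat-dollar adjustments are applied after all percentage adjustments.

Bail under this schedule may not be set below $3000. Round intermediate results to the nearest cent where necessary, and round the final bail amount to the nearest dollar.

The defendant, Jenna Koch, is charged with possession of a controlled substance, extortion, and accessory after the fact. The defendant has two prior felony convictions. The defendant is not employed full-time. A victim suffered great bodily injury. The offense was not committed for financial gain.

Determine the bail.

$264411

Base amounts from the schedule: possession of a controlled substance $750; extortion $139900; accessory after the fact $86250.
Stacking rule: use the highest base only. Highest is extortion at $139900. Combined base = $139900.
Two or more prior felony convictions (+35%): $139900 × 1.35 = $188865.
Victim suffered great bodily injury (+40%): $188865 × 1.4 = $264411.
$264411 is at or above the $3000 minimum.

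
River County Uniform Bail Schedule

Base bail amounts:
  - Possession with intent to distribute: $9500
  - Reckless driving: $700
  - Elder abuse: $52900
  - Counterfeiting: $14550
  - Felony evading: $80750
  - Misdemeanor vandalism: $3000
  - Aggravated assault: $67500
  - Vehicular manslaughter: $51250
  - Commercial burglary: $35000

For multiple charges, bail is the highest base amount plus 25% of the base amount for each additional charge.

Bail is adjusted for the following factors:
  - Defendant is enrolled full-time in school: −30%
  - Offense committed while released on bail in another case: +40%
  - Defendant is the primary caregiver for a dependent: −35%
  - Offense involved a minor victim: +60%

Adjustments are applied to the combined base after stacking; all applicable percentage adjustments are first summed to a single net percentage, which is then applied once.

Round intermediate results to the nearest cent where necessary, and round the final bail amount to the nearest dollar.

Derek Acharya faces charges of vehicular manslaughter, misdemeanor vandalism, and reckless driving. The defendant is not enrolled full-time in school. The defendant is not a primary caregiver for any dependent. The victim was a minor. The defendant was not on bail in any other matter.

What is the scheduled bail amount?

Base amounts from the schedule: vehicular manslaughter $51250; misdemeanor vandalism $3000; reckless driving $700.
Stacking rule: highest base plus 25% of each additional charge. Highest is vehicular manslaughter at $51250. Additional: $3000 × 25% = $750; $700 × 25% = $175. Combined base = $51250 + $925 = $52175.
Offense involved a minor victim (+60%): $52175 × 1.6 = $83480.

$83480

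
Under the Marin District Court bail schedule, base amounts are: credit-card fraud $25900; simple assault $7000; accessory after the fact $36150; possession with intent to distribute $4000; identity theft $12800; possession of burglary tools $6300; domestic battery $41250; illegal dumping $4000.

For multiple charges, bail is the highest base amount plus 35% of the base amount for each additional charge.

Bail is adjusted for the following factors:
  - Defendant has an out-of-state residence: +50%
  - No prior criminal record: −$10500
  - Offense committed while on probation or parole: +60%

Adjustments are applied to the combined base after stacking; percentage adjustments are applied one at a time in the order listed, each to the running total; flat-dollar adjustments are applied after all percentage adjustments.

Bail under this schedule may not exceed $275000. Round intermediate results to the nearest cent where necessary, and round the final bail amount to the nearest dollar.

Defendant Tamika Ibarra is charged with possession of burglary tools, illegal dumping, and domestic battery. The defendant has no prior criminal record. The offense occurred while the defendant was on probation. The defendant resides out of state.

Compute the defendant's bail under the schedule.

$97152

Base amounts from the schedule: possession of burglary tools $6300; illegal dumping $4000; domestic battery $41250.
Stacking rule: highest base plus 35% of each additional charge. Highest is domestic battery at $41250. Additional: $6300 × 35% = $2205; $4000 × 35% = $1400. Combined base = $41250 + $3605 = $44855.
Defendant has an out-of-state residence (+50%): $44855 × 1.5 = $67282.50.
Offense committed while on probation or parole (+60%): $67282.50 × 1.6 = $107652.
No prior criminal record (−$10500 flat): $107652 − $10500 = $97152.
$97152 is within the $275000 maximum.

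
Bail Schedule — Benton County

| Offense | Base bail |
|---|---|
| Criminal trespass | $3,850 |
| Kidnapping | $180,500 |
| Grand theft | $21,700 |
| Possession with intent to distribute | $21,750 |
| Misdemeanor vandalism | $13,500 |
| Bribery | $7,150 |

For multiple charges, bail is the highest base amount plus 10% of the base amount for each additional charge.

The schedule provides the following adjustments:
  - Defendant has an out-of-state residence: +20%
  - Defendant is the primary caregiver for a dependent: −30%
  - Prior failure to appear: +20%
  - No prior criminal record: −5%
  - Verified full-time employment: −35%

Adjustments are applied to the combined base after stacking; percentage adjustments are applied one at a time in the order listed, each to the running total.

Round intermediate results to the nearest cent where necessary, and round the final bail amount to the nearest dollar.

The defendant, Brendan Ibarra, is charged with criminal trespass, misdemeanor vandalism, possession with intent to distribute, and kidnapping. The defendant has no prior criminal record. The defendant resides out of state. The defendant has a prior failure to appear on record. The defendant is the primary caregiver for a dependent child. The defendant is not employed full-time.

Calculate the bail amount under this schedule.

$176,591

Base amounts from the schedule: criminal trespass $3,850; misdemeanor vandalism $13,500; possession with intent to distribute $21,750; kidnapping $180,500.
Stacking rule: highest base plus 10% of each additional charge. Highest is kidnapping at $180,500. Additional: $3,850 × 10% = $385; $13,500 × 10% = $1,350; $21,750 × 10% = $2,175. Combined base = $180,500 + $3,910 = $184,410.
Defendant has an out-of-state residence (+20%): $184,410 × 1.2 = $221,292.
Defendant is the primary caregiver for a dependent (−30%): $221,292 × 0.7 = $154,904.40.
Prior failure to appear (+20%): $154,904.40 × 1.2 = $185,885.28.
No prior criminal record (−5%): $185,885.28 × 0.95 = $176,591.02.
Rounded to the nearest dollar: $176,591.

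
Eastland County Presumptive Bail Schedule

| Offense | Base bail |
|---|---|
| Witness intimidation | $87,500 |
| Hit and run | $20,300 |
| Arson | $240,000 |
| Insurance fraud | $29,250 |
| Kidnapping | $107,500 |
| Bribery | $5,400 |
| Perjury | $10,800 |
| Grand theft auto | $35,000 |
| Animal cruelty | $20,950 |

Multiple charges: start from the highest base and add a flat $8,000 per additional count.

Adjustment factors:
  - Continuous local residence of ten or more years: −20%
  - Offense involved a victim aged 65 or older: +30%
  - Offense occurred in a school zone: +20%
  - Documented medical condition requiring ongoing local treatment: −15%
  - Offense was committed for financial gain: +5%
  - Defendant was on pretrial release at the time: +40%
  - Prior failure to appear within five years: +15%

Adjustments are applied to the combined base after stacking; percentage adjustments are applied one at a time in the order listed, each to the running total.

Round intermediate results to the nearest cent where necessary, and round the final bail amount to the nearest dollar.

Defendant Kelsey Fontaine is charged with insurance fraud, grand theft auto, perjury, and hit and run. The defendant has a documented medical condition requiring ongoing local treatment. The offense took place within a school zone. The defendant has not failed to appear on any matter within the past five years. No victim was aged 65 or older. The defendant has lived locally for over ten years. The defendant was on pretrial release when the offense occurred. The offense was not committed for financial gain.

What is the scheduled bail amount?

$67,402

Base amounts from the schedule: insurance fraud $29,250; grand theft auto $35,000; perjury $10,800; hit and run $20,300.
Stacking rule: highest base plus $8,000 per additional charge. Highest is grand theft auto at $35,000; 3 additional charges → +$24,000. Combined base = $59,000.
Continuous local residence of ten or more years (−20%): $59,000 × 0.8 = $47,200.
Offense occurred in a school zone (+20%): $47,200 × 1.2 = $56,640.
Documented medical condition requiring ongoing local treatment (−15%): $56,640 × 0.85 = $48,144.
Defendant was on pretrial release at the time (+40%): $48,144 × 1.4 = $67,401.60.
Rounded to the nearest dollar: $67,402.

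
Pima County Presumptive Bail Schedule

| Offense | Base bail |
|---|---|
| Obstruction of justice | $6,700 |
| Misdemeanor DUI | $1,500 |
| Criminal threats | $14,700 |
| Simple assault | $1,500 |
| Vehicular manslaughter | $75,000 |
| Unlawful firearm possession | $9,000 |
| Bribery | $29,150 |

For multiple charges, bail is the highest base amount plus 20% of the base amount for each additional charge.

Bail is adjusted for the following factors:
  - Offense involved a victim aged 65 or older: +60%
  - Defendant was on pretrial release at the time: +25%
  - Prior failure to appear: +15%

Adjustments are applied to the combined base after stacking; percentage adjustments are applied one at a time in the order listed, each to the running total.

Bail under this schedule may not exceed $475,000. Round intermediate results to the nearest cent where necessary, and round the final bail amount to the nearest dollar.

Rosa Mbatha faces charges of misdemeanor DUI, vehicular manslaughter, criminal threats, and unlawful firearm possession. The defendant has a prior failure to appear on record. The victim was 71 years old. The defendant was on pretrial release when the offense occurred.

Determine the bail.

$184,092

Base amounts from the schedule: misdemeanor DUI $1,500; vehicular manslaughter $75,000; criminal threats $14,700; unlawful firearm possession $9,000.
Stacking rule: highest base plus 20% of each additional charge. Highest is vehicular manslaughter at $75,000. Additional: $1,500 × 20% = $300; $14,700 × 20% = $2,940; $9,000 × 20% = $1,800. Combined base = $75,000 + $5,040 = $80,040.
Offense involved a victim aged 65 or older (+60%): $80,040 × 1.6 = $128,064.
Defendant was on pretrial release at the time (+25%): $128,064 × 1.25 = $160,080.
Prior failure to appear (+15%): $160,080 × 1.15 = $184,092.
$184,092 is within the $475,000 maximum.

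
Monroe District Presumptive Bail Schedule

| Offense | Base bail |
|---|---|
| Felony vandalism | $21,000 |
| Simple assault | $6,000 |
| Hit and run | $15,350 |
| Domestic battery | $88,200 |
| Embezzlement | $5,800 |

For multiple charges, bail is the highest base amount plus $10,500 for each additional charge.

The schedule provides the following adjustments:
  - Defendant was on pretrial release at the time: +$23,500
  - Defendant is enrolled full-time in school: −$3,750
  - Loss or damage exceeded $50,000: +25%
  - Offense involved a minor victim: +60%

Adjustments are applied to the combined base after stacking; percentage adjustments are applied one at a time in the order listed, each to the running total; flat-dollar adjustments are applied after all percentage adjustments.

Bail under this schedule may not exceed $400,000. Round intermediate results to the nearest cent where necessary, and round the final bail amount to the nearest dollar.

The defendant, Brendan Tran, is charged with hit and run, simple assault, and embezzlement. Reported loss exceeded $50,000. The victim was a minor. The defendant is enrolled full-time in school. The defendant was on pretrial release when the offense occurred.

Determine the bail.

Base amounts from the schedule: hit and run $15,350; simple assault $6,000; embezzlement $5,800.
Stacking rule: highest base plus $10,500 per additional charge. Highest is hit and run at $15,350; 2 additional charges → +$21,000. Combined base = $36,350.
Loss or damage exceeded $50,000 (+25%): $36,350 × 1.25 = $45,437.50.
Offense involved a minor victim (+60%): $45,437.50 × 1.6 = $72,700.
Defendant was on pretrial release at the time (+$23,500 flat): $72,700 + $23,500 = $96,200.
Defendant is enrolled full-time in school (−$3,750 flat): $96,200 − $3,750 = $92,450.
$92,450 is within the $400,000 maximum.

$92,450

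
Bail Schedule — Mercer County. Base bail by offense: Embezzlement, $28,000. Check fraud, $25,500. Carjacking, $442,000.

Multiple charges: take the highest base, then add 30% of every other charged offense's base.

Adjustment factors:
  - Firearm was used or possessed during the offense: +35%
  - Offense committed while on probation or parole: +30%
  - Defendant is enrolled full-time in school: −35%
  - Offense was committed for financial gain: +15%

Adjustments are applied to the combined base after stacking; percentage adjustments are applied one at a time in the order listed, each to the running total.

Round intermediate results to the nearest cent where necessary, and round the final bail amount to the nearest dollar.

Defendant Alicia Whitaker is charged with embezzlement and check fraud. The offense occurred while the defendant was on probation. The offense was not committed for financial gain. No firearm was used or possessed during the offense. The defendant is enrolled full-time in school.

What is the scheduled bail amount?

Base amounts from the schedule: embezzlement $28,000; check fraud $25,500.
Stacking rule: highest base plus 30% of each additional charge. Highest is embezzlement at $28,000. Additional: $25,500 × 30% = $7,650. Combined base = $28,000 + $7,650 = $35,650.
Offense committed while on probation or parole (+30%): $35,650 × 1.3 = $46,345.
Defendant is enrolled full-time in school (−35%): $46,345 × 0.65 = $30,124.25.
Rounded to the nearest dollar: $30,124.

$30,124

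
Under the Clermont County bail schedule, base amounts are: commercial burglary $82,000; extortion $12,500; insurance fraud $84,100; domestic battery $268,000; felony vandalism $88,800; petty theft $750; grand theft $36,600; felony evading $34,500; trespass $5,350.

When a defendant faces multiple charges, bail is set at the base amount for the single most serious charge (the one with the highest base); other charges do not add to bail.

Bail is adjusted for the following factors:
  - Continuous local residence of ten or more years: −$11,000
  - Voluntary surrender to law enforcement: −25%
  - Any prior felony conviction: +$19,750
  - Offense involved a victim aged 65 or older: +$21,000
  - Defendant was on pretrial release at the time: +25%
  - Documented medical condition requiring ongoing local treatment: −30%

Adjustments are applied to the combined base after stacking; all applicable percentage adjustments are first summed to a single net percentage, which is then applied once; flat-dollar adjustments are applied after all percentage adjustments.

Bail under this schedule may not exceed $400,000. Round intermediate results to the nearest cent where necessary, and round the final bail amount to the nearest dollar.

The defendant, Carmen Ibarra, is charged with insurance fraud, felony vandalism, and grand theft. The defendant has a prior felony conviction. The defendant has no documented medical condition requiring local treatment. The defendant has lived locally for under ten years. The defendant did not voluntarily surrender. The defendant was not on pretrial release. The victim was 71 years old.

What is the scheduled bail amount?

Base amounts from the schedule: insurance fraud $84,100; felony vandalism $88,800; grand theft $36,600.
Stacking rule: use the highest base only. Highest is felony vandalism at $88,800. Combined base = $88,800.
Any prior felony conviction (+$19,750 flat): $88,800 + $19,750 = $108,550.
Offense involved a victim aged 65 or older (+$21,000 flat): $108,550 + $21,000 = $129,550.
$129,550 is within the $400,000 maximum.

$129,550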